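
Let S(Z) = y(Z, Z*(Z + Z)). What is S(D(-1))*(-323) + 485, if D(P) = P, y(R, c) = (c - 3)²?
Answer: 162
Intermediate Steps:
y(R, c) = (-3 + c)²
S(Z) = (-3 + 2*Z²)² (S(Z) = (-3 + Z*(Z + Z))² = (-3 + Z*(2*Z))² = (-3 + 2*Z²)²)
S(D(-1))*(-323) + 485 = (-3 + 2*(-1)²)²*(-323) + 485 = (-3 + 2*1)²*(-323) + 485 = (-3 + 2)²*(-323) + 485 = (-1)²*(-323) + 485 = 1*(-323) + 485 = -323 + 485 = 162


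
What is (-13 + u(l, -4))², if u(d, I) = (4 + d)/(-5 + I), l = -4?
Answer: 169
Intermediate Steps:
u(d, I) = (4 + d)/(-5 + I)
(-13 + u(l, -4))² = (-13 + (4 - 4)/(-5 - 4))² = (-13 + 0/(-9))² = (-13 - ⅑*0)² = (-13 + 0)² = (-13)² = 169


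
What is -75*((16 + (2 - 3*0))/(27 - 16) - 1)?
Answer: -525/11 ≈ -47.727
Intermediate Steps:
-75*((16 + (2 - 3*0))/(27 - 16) - 1) = -75*((16 + (2 + 0))/11 - 1) = -75*((16 + 2)*(1/11) - 1) = -75*(18*(1/11) - 1) = -75*(18/11 - 1) = -75*7/11 = -525/11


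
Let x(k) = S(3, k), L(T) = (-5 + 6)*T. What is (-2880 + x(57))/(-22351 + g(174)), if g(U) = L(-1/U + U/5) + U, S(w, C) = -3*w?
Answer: 2513430/19263719 ≈ 0.13047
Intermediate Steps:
L(T) = T (L(T) = 1*T = T)
x(k) = -9 (x(k) = -3*3 = -9)
g(U) = -1/U + 6*U/5 (g(U) = (-1/U + U/5) + U = -1/U + 6*U/5)
(-2880 + x(57))/(-22351 + g(174)) = (-2880 - 9)/(-22351 + (-1/174 + (6/5)*174)) = -2889/(-22351 + (-1*1/174 + 1044/5)) = -2889/(-22351 + (-1/174 + 1044/5)) = -2889/(-22351 + 181651/870) = -2889/(-19263719/870) = -2889*(-870/19263719) = 2513430/19263719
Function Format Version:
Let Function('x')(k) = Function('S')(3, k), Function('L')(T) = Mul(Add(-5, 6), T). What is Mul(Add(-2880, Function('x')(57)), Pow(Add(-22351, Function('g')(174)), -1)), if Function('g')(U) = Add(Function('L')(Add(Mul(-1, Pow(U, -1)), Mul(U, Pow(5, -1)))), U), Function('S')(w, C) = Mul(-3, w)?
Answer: Rational(2513430, 19263719) ≈ 0.13047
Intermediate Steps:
Function('L')(T) = T (Function('L')(T) = Mul(1, T) = T)
Function('x')(k) = -9 (Function('x')(k) = Mul(-3, 3) = -9)
Function('g')(U) = Add(Mul(-1, Pow(U, -1)), Mul(Rational(6, 5), U)) (Function('g')(U) = Add(Add(Mul(-1, Pow(U, -1)), Mul(U, Pow(5, -1))), U) = Add(Add(Mul(-1, Pow(U, -1)), Mul(U, Rational(1, 5))), U) = Add(Add(Mul(-1, Pow(U, -1)), Mul(Rational(1, 5), U)), U) = Add(Mul(-1, Pow(U, -1)), Mul(Rational(6, 5), U)))
Mul(Add(-2880, Function('x')(57)), Pow(Add(-22351, Function('g')(174)), -1)) = Mul(Add(-2880, -9), Pow(Add(-22351, Add(Mul(-1, Pow(174, -1)), Mul(Rational(6, 5), 174))), -1)) = Mul(-2889, Pow(Add(-22351, Add(Mul(-1, Rational(1, 174)), Rational(1044, 5))), -1)) = Mul(-2889, Pow(Add(-22351, Add(Rational(-1, 174), Rational(1044, 5))), -1)) = Mul(-2889, Pow(Add(-22351, Rational(181651, 870)), -1)) = Mul(-2889, Pow(Rational(-19263719, 870), -1)) = Mul(-2889, Rational(-870, 19263719)) = Rational(2513430, 19263719)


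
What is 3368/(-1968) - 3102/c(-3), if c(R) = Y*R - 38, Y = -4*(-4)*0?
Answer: 373547/4674 ≈ 79.920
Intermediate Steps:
Y = 0 (Y = 16*0 = 0)
c(R) = -38 (c(R) = 0*R - 38 = 0 - 38 = -38)
3368/(-1968) - 3102/c(-3) = 3368/(-1968) - 3102/(-38) = 3368*(-1/1968) - 3102*(-1/38) = -421/246 + 1551/19 = 373547/4674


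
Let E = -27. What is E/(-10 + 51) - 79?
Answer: -3266/41 ≈ -79.659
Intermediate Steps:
E/(-10 + 51) - 79 = -27/(-10 + 51) - 79 = -27/41 - 79 = -3266/41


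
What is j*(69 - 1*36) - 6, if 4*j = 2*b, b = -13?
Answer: -441/2 ≈ -220.50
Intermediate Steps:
j = -13/2 (j = (2*(-13))/4 = (¼)*(-26) = -13/2 ≈ -6.5000)
j*(69 - 1*36) - 6 = -13*(69 - 1*36)/2 - 6 = -13*(69 - 36)/2 - 6 = -13/2*33 - 6 = -429/2 - 6 = -441/2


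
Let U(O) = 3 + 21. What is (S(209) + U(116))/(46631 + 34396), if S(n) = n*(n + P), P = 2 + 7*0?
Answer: 44123/81027 ≈ 0.54455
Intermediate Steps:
P = 2 (P = 2 + 0 = 2)
S(n) = n*(2 + n) (S(n) = n*(n + 2) = n*(2 + n))
U(O) = 24
(S(209) + U(116))/(46631 + 34396) = (209*(2 + 209) + 24)/(46631 + 34396) = (209*211 + 24)/81027 = (44099 + 24)*(1/81027) = 44123*(1/81027) = 44123/81027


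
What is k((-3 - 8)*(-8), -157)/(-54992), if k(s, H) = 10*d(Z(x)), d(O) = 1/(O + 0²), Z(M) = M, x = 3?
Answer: -5/82488 ≈ -6.0615e-5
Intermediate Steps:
d(O) = 1/O (d(O) = 1/(O + 0) = 1/O)
k(s, H) = 10/3
k((-3 - 8)*(-8), -157)/(-54992) = (10/3)/(-54992) = (10/3)*(-1/54992) = -5/82488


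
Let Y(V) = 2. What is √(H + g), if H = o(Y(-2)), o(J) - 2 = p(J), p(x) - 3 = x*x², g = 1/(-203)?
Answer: √535514/203 ≈ 3.6049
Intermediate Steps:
g = -1/203 ≈ -0.0049261
p(x) = 3 + x³ (p(x) = 3 + x*x² = 3 + x³)
o(J) = 5 + J³ (o(J) = 2 + (3 + J³) = 5 + J³)
H = 13 (H = 5 + 2³ = 5 + 8 = 13)
√(H + g) = √(13 - 1/203) = √(2638/203) = √535514/203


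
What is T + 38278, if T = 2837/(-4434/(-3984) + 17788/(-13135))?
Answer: 55811495146/2104467 ≈ 26521.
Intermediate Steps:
T = -24743292680/2104467 (T = 2837/(-4434*(-1/3984) + 17788*(-1/13135)) = 2837/(739/664 - 17788/13135) = 2837/(-2104467/8721640) = 2837*(-8721640/2104467) = -24743292680/2104467 ≈ -11758.)
T + 38278 = -24743292680/2104467 + 38278 = 55811495146/2104467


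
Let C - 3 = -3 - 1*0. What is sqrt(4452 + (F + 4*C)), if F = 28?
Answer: 8*sqrt(70) ≈ 66.933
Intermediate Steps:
C = 0 (C = 3 + (-3 - 1*0) = 3 + (-3 + 0) = 3 - 3 = 0)
sqrt(4452 + (F + 4*C)) = sqrt(4452 + (28 + 4*0)) = sqrt(4452 + (28 + 0)) = sqrt(4452 + 28) = sqrt(4480) = 8*sqrt(70)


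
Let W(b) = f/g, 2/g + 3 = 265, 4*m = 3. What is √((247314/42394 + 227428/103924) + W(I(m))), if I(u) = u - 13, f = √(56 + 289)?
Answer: √(1101421148767258 + 17986062790408691*√345)/11717431 ≈ 49.409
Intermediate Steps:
m = ¾ (m = (¼)*3 = ¾ ≈ 0.75000)
f = √345 ≈ 18.574
I(u) = -13 + u
g = 1/131 (g = 2/(-3 + 265) = 2/262 = 2*(1/262) = 1/131 ≈ 0.0076336)
W(b) = 131*√345 (W(b) = √345/(1/131) = √345*131 = 131*√345)
√((247314/42394 + 227428/103924) + W(I(m))) = √((247314/42394 + 227428/103924) + 131*√345) = √((247314*(1/42394) + 227428*(1/103924)) + 131*√345) = √((2631/451 + 56857/25981) + 131*√345) = √(93998518/11717431 + 131*√345)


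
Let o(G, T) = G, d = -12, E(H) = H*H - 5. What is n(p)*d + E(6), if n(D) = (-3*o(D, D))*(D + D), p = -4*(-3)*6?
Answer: 373279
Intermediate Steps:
E(H) = -5 + H**2 (E(H) = H**2 - 5 = -5 + H**2)
p = 72 (p = 12*6 = 72)
n(D) = -6*D**2 (n(D) = (-3*D)*(D + D) = (-3*D)*(2*D) = -6*D**2)
n(p)*d + E(6) = -6*72**2*(-12) + (-5 + 6**2) = -6*5184*(-12) + (-5 + 36) = -31104*(-12) + 31 = 373248 + 31 = 373279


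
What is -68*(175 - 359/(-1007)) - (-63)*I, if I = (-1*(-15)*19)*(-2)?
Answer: -48169082/1007 ≈ -47834.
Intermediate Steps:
I = -570 (I = (15*19)*(-2) = 285*(-2) = -570)
-68*(175 - 359/(-1007)) - (-63)*I = -68*(175 - 359/(-1007)) - (-63)*(-570) = -68*(175 - 359*(-1/1007)) - 1*35910 = -68*(175 + 359/1007) - 35910 = -68*176584/1007 - 35910 = -12007712/1007 - 35910 = -48169082/1007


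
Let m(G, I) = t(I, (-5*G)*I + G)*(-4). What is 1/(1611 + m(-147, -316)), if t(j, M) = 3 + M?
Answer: 1/931227 ≈ 1.0739e-6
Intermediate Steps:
m(G, I) = -12 - 4*G + 20*G*I (m(G, I) = (3 + ((-5*G)*I + G))*(-4) = (3 + (-5*G*I + G))*(-4) = (3 + (G - 5*G*I))*(-4) = (3 + G - 5*G*I)*(-4) = -12 - 4*G + 20*G*I)
1/(1611 + m(-147, -316)) = 1/(1611 + (-12 + 4*(-147)*(-1 + 5*(-316)))) = 1/(1611 + (-12 + 4*(-147)*(-1 - 1580))) = 1/(1611 + (-12 + 4*(-147)*(-1581))) = 1/(1611 + (-12 + 929628)) = 1/(1611 + 929616) = 1/931227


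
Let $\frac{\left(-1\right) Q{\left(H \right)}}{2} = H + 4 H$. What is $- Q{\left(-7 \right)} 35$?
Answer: $-2450$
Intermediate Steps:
$Q{\left(H \right)} = - 10 H$ ($Q{\left(H \right)} = - 2 \left(H + 4 H\right) = - 2 \cdot 5 H = - 10 H$)
$- Q{\left(-7 \right)} 35 = - \left(-10\right) \left(-7\right) 35 = \left(-1\right) 70 \cdot 35 = \left(-70\right) 35 = -2450$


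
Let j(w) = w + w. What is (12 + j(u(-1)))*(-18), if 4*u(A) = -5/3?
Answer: -201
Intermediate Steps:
u(A) = -5/12 (u(A) = (-5/3)/4 = (-5*⅓)/4 = (¼)*(-5/3) = -5/12)
j(w) = 2*w
(12 + j(u(-1)))*(-18) = (12 + 2*(-5/12))*(-18) = (12 - ⅚)*(-18) = (67/6)*(-18) = -201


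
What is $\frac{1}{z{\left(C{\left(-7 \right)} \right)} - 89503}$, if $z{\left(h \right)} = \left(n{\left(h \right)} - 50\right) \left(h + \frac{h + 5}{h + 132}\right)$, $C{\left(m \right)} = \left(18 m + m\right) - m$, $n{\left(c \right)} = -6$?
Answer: $- \frac{3}{243953} \approx -1.2297 \cdot 10^{-5}$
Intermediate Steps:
$C{\left(m \right)} = 18 m$ ($C{\left(m \right)} = 19 m - m = 18 m$)
$z{\left(h \right)} = - 56 h - \frac{56 \left(5 + h\right)}{132 + h}$ ($z{\left(h \right)} = \left(-6 - 50\right) \left(h + \frac{h + 5}{h + 132}\right) = - 56 \left(h + \frac{5 + h}{132 + h}\right) = - 56 h - \frac{56 \left(5 + h\right)}{132 + h}$)
$\frac{1}{z{\left(C{\left(-7 \right)} \right)} - 89503} = \frac{1}{\frac{56 \left(-5 - \left(18 \left(-7\right)\right)^{2} - 133 \cdot 18 \left(-7\right)\right)}{132 + 18 \left(-7\right)} - 89503} = \frac{1}{\frac{56 \left(-5 - \left(-126\right)^{2} - -16758\right)}{132 - 126} - 89503} = \frac{1}{\frac{56 \left(-5 - 15876 + 16758\right)}{6} - 89503} = \frac{1}{56 \cdot \frac{1}{6} \left(-5 - 15876 + 16758\right) - 89503} = \frac{1}{56 \cdot \frac{1}{6} \cdot 877 - 89503} = \frac{1}{\frac{24556}{3} - 89503} = \frac{1}{- \frac{243953}{3}} = - \frac{3}{243953}$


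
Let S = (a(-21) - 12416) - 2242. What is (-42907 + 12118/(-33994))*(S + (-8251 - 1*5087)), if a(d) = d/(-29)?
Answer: 592088712857694/492913 ≈ 1.2012e+9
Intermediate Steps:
a(d) = -d/29 (a(d) = d*(-1/29) = -d/29)
S = -425061/29 (S = (-1/29*(-21) - 12416) - 2242 = (21/29 - 12416) - 2242 = -360043/29 - 2242 = -425061/29 ≈ -14657.)
(-42907 + 12118/(-33994))*(S + (-8251 - 1*5087)) = (-42907 + 12118/(-33994))*(-425061/29 + (-8251 - 1*5087)) = (-42907 + 12118*(-1/33994))*(-425061/29 + (-8251 - 5087)) = (-42907 - 6059/16997)*(-425061/29 - 13338) = -729296338/16997*(-811863/29) = 592088712857694/492913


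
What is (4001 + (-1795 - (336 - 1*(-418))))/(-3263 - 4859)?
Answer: -726/4061 ≈ -0.17877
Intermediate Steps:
(4001 + (-1795 - (336 - 1*(-418))))/(-3263 - 4859) = (4001 + (-1795 - (336 + 418)))/(-8122) = (4001 + (-1795 - 1*754))*(-1/8122) = (4001 + (-1795 - 754))*(-1/8122) = (4001 - 2549)*(-1/8122) = 1452*(-1/8122) = -726/4061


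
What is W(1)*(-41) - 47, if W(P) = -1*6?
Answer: 199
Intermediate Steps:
W(P) = -6
W(1)*(-41) - 47 = -6*(-41) - 47 = 246 - 47 = 199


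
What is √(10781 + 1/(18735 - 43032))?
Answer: 2*√1591125223233/24297 ≈ 103.83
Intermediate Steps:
√(10781 + 1/(18735 - 43032)) = √(10781 + 1/(-24297)) = √(10781 - 1/24297) = √(261945956/24297) = 2*√1591125223233/24297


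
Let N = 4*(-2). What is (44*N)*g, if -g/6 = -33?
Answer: -69696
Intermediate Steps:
g = 198 (g = -6*(-33) = 198)
N = -8
(44*N)*g = (44*(-8))*198 = -352*198 = -69696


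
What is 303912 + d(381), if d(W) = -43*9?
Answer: 303525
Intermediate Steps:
d(W) = -387
303912 + d(381) = 303912 - 387 = 303525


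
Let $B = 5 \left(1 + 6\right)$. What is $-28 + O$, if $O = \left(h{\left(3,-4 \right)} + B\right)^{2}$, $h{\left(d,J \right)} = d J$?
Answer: $501$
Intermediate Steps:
$h{\left(d,J \right)} = J d$
$B = 35$ ($B = 5 \cdot 7 = 35$)
$O = 529$ ($O = \left(\left(-4\right) 3 + 35\right)^{2} = \left(-12 + 35\right)^{2} = 23^{2} = 529$)
$-28 + O = -28 + 529 = 501$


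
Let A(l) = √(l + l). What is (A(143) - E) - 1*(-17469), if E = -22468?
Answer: 39937 + √286 ≈ 39954.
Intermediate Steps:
A(l) = √2*√l (A(l) = √(2*l) = √2*√l)
(A(143) - E) - 1*(-17469) = (√2*√143 - 1*(-22468)) - 1*(-17469) = (√286 + 22468) + 17469 = (22468 + √286) + 17469 = 39937 + √286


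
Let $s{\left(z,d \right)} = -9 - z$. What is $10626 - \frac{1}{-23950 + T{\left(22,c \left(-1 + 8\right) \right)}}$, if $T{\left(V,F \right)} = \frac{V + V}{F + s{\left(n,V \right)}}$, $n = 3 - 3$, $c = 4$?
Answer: $\frac{4834893775}{455006} \approx 10626.0$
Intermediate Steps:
$n = 0$ ($n = 3 - 3 = 0$)
$T{\left(V,F \right)} = \frac{2 V}{-9 + F}$ ($T{\left(V,F \right)} = \frac{V + V}{F - 9} = \frac{2 V}{F + \left(-9 + 0\right)} = \frac{2 V}{F - 9} = \frac{2 V}{-9 + F}$)
$10626 - \frac{1}{-23950 + T{\left(22,c \left(-1 + 8\right) \right)}} = 10626 - \frac{1}{-23950 + 2 \cdot 22 \frac{1}{-9 + 4 \left(-1 + 8\right)}} = 10626 - \frac{1}{-23950 + 2 \cdot 22 \frac{1}{-9 + 4 \cdot 7}} = 10626 - \frac{1}{-23950 + 2 \cdot 22 \frac{1}{-9 + 28}} = 10626 - \frac{1}{-23950 + 2 \cdot 22 \cdot \frac{1}{19}} = 10626 - \frac{1}{-23950 + \frac{44}{19}} = 10626 - \frac{1}{- \frac{455006}{19}} = 10626 - - \frac{19}{455006} = 10626 + \frac{19}{455006} = \frac{4834893775}{455006}$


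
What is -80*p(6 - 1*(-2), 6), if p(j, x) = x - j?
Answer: 160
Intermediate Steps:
-80*p(6 - 1*(-2), 6) = -80*(6 - (6 - 1*(-2))) = -80*(6 - (6 + 2)) = -80*(6 - 1*8) = -80*(6 - 8) = -80*(-2) = 160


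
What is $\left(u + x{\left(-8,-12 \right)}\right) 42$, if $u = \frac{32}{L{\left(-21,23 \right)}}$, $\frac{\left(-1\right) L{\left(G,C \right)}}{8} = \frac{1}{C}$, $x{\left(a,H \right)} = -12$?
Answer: $-4368$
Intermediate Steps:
$L{\left(G,C \right)} = - \frac{8}{C}$
$u = -92$ ($u = \frac{32}{\left(-8\right) \frac{1}{23}} = \frac{32}{- \frac{8}{23}} = 32 \left(- \frac{23}{8}\right) = -92$)
$\left(u + x{\left(-8,-12 \right)}\right) 42 = \left(-92 - 12\right) 42 = \left(-104\right) 42 = -4368$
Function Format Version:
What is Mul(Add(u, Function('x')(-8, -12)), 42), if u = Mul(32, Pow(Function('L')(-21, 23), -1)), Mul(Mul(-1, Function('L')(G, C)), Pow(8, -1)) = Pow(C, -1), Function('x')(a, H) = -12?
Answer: -4368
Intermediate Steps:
Function('L')(G, C) = Mul(-8, Pow(C, -1))
u = -92 (u = Mul(32, Pow(Mul(-8, Pow(23, -1)), -1)) = Mul(32, Pow(Mul(-8, Rational(1, 23)), -1)) = Mul(32, Pow(Rational(-8, 23), -1)) = Mul(32, Rational(-23, 8)) = -92)
Mul(Add(u, Function('x')(-8, -12)), 42) = Mul(Add(-92, -12), 42) = Mul(-104, 42) = -4368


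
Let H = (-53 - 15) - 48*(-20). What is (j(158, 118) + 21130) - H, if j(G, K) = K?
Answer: 20356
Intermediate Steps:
H = 892 (H = -68 + 960 = 892)
(j(158, 118) + 21130) - H = (118 + 21130) - 1*892 = 21248 - 892 = 20356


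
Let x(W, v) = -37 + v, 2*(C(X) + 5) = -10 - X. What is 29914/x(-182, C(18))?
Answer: -14957/28 ≈ -534.18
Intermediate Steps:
C(X) = -10 - X/2 (C(X) = -5 + (-10 - X)/2 = -5 + (-5 - X/2) = -10 - X/2)
29914/x(-182, C(18)) = 29914/(-37 + (-10 - ½*18)) = 29914/(-37 + (-10 - 9)) = 29914/(-37 - 19) = 29914/(-56) = 29914*(-1/56) = -14957/28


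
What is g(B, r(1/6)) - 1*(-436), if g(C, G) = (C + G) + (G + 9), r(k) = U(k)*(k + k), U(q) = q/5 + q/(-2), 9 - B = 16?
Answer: 13139/30 ≈ 437.97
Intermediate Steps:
B = -7 (B = 9 - 1*16 = 9 - 16 = -7)
U(q) = -3*q/10 (U(q) = q*(⅕) + q*(-½) = q/5 - q/2 = -3*q/10)
r(k) = -3*k²/5 (r(k) = (-3*k/10)*(k + k) = (-3*k/10)*(2*k) = -3*k²/5)
g(C, G) = 9 + C + 2*G (g(C, G) = (C + G) + (9 + G) = 9 + C + 2*G)
g(B, r(1/6)) - 1*(-436) = (9 - 7 + 2*(-3*(1/6)²/5)) - 1*(-436) = (9 - 7 + 2*(-3*(⅙)²/5)) + 436 = (9 - 7 + 2*(-⅗*1/36)) + 436 = (9 - 7 + 2*(-1/60)) + 436 = (9 - 7 - 1/30) + 436 = 59/30 + 436 = 13139/30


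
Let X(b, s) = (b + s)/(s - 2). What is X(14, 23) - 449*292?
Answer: -2753231/21 ≈ -1.3111e+5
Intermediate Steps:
X(b, s) = (b + s)/(-2 + s)
X(14, 23) - 449*292 = (14 + 23)/(-2 + 23) - 449*292 = 37/21 - 131108 = -2753231/21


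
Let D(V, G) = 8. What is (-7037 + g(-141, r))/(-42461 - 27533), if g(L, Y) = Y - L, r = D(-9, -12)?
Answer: 3444/34997 ≈ 0.098408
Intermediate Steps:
r = 8
(-7037 + g(-141, r))/(-42461 - 27533) = (-7037 + (8 - 1*(-141)))/(-42461 - 27533) = (-7037 + (8 + 141))/(-69994) = (-7037 + 149)*(-1/69994) = -6888*(-1/69994) = 3444/34997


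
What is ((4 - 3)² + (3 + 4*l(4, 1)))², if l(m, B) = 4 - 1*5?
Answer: 0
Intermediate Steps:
l(m, B) = -1 (l(m, B) = 4 - 5 = -1)
((4 - 3)² + (3 + 4*l(4, 1)))² = ((4 - 3)² + (3 + 4*(-1)))² = (1² + (3 - 4))² = (1 - 1)² = 0² = 0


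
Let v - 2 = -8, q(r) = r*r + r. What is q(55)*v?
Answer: -18480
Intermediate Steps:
q(r) = r + r² (q(r) = r² + r = r + r²)
v = -6 (v = 2 - 8 = -6)
q(55)*v = (55*(1 + 55))*(-6) = (55*56)*(-6) = 3080*(-6) = -18480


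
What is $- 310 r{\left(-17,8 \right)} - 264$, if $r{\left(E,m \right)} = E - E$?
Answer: $-264$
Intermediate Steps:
$r{\left(E,m \right)} = 0$
$- 310 r{\left(-17,8 \right)} - 264 = \left(-310\right) 0 - 264 = 0 - 264 = -264$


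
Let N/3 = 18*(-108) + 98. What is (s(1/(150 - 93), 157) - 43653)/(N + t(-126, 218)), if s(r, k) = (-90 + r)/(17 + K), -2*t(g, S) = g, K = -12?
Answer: 12446234/1560375 ≈ 7.9764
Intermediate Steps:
t(g, S) = -g/2
s(r, k) = -18 + r/5 (s(r, k) = (-90 + r)/(17 - 12) = (-90 + r)/5 = (-90 + r)*(⅕) = -18 + r/5)
N = -5538 (N = 3*(18*(-108) + 98) = 3*(-1944 + 98) = 3*(-1846) = -5538)
(s(1/(150 - 93), 157) - 43653)/(N + t(-126, 218)) = ((-18 + 1/(5*(150 - 93))) - 43653)/(-5538 - ½*(-126)) = ((-18 + (⅕)/57) - 43653)/(-5538 + 63) = ((-18 + (⅕)*(1/57)) - 43653)/(-5475) = ((-18 + 1/285) - 43653)*(-1/5475) = (-5129/285 - 43653)*(-1/5475) = -12446234/285*(-1/5475) = 12446234/1560375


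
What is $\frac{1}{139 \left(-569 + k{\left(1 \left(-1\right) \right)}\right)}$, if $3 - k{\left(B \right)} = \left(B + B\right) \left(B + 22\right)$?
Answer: $- \frac{1}{72836} \approx -1.3729 \cdot 10^{-5}$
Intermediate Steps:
$k{\left(B \right)} = 3 - 2 B \left(22 + B\right)$ ($k{\left(B \right)} = 3 - \left(B + B\right) \left(B + 22\right) = 3 - 2 B \left(22 + B\right)$)
$\frac{1}{139 \left(-569 + k{\left(1 \left(-1\right) \right)}\right)} = \frac{1}{139 \left(-569 - \left(-3 + 2 \cdot 1^{2} + 44 \cdot 1 \left(-1\right)\right)\right)} = \frac{1}{139 \left(-569 - \left(-47 + 2\right)\right)} = \frac{1}{139 \left(-569 + \left(3 + 44 - 2\right)\right)} = \frac{1}{139 \left(-569 + 45\right)} = \frac{1}{139 \left(-524\right)} = \frac{1}{-72836} = - \frac{1}{72836}$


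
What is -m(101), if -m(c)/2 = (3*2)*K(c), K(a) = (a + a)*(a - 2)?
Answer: 239976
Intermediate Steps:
K(a) = 2*a*(-2 + a) (K(a) = (2*a)*(-2 + a) = 2*a*(-2 + a))
m(c) = -24*c*(-2 + c) (m(c) = -2*3*2*2*c*(-2 + c) = -12*2*c*(-2 + c) = -24*c*(-2 + c))
-m(101) = -24*101*(2 - 1*101) = -24*101*(2 - 101) = -24*101*(-99) = -1*(-239976) = 239976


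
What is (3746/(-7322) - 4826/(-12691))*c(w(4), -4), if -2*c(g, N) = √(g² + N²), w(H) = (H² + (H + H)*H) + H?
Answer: 1743502*√170/6637393 ≈ 3.4249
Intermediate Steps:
w(H) = H + 3*H² (w(H) = (H² + (2*H)*H) + H = (H² + 2*H²) + H = 3*H² + H = H + 3*H²)
c(g, N) = -√(N² + g²)/2 (c(g, N) = -√(g² + N²)/2 = -√(N² + g²)/2)
(3746/(-7322) - 4826/(-12691))*c(w(4), -4) = (3746/(-7322) - 4826/(-12691))*(-√((-4)² + (4*(1 + 3*4))²)/2) = (3746*(-1/7322) - 4826*(-1/12691))*(-√(16 + (4*(1 + 12))²)/2) = (-1873/3661 + 4826/12691)*(-√(16 + (4*13)²)/2) = -(-871751)*√(16 + 52²)/13274786 = -(-871751)*√(16 + 2704)/13274786 = -(-871751)*√2720/13274786 = -(-871751)*4*√170/13274786 = -(-1743502)*√170/6637393 = 1743502*√170/6637393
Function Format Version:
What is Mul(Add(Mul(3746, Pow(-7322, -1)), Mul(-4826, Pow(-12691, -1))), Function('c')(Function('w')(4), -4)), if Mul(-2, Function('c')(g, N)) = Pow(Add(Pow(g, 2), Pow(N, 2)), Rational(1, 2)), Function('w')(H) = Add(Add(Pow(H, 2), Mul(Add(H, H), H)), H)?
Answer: Mul(Rational(1743502, 6637393), Pow(170, Rational(1, 2))) ≈ 3.4249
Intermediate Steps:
Function('w')(H) = Add(H, Mul(3, Pow(H, 2))) (Function('w')(H) = Add(Add(Pow(H, 2), Mul(Mul(2, H), H)), H) = Add(Add(Pow(H, 2), Mul(2, Pow(H, 2))), H) = Add(Mul(3, Pow(H, 2)), H) = Add(H, Mul(3, Pow(H, 2))))
Function('c')(g, N) = Mul(Rational(-1, 2), Pow(Add(Pow(N, 2), Pow(g, 2)), Rational(1, 2))) (Function('c')(g, N) = Mul(Rational(-1, 2), Pow(Add(Pow(g, 2), Pow(N, 2)), Rational(1, 2))) = Mul(Rational(-1, 2), Pow(Add(Pow(N, 2), Pow(g, 2)), Rational(1, 2))))
Mul(Add(Mul(3746, Pow(-7322, -1)), Mul(-4826, Pow(-12691, -1))), Function('c')(Function('w')(4), -4)) = Mul(Add(Mul(3746, Pow(-7322, -1)), Mul(-4826, Pow(-12691, -1))), Mul(Rational(-1, 2), Pow(Add(Pow(-4, 2), Pow(Mul(4, Add(1, Mul(3, 4))), 2)), Rational(1, 2)))) = Mul(Add(Mul(3746, Rational(-1, 7322)), Mul(-4826, Rational(-1, 12691))), Mul(Rational(-1, 2), Pow(Add(16, Pow(Mul(4, Add(1, 12)), 2)), Rational(1, 2)))) = Mul(Add(Rational(-1873, 3661), Rational(4826, 12691)), Mul(Rational(-1, 2), Pow(Add(16, Pow(Mul(4, 13), 2)), Rational(1, 2)))) = Mul(Rational(-871751, 6637393), Mul(Rational(-1, 2), Pow(Add(16, Pow(52, 2)), Rational(1, 2)))) = Mul(Rational(-871751, 6637393), Mul(Rational(-1, 2), Pow(Add(16, 2704), Rational(1, 2)))) = Mul(Rational(-871751, 6637393), Mul(Rational(-1, 2), Pow(2720, Rational(1, 2)))) = Mul(Rational(-871751, 6637393), Mul(Rational(-1, 2), Mul(4, Pow(170, Rational(1, 2))))) = Mul(Rational(-871751, 6637393), Mul(-2, Pow(170, Rational(1, 2)))) = Mul(Rational(1743502, 6637393), Pow(170, Rational(1, 2)))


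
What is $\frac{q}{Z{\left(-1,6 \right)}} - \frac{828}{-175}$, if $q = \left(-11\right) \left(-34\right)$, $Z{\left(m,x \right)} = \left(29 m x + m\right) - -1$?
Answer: $\frac{39311}{15225} \approx 2.582$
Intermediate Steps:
$Z{\left(m,x \right)} = 1 + m + 29 m x$ ($Z{\left(m,x \right)} = \left(29 m x + m\right) + 1 = \left(m + 29 m x\right) + 1 = 1 + m + 29 m x$)
$q = 374$
$\frac{q}{Z{\left(-1,6 \right)}} - \frac{828}{-175} = \frac{374}{1 - 1 + 29 \left(-1\right) 6} - \frac{828}{-175} = \frac{374}{1 - 1 - 174} - - \frac{828}{175} = \frac{374}{-174} + \frac{828}{175} = 374 \left(- \frac{1}{174}\right) + \frac{828}{175} = - \frac{187}{87} + \frac{828}{175} = \frac{39311}{15225}$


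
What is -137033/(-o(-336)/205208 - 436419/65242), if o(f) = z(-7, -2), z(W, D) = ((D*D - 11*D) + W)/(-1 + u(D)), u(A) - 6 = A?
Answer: 2751933773974632/134335625027 ≈ 20486.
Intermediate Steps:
u(A) = 6 + A
z(W, D) = (W + D² - 11*D)/(5 + D) (z(W, D) = ((D*D - 11*D) + W)/(-1 + (6 + D)) = ((D² - 11*D) + W)/(5 + D) = (W + D² - 11*D)/(5 + D))
o(f) = 19/3 (o(f) = (-7 + (-2)² - 11*(-2))/(5 - 2) = (-7 + 4 + 22)/3 = (⅓)*19 = 19/3)
-137033/(-o(-336)/205208 - 436419/65242) = -137033/(-1*19/3/205208 - 436419/65242) = -137033/(-19/3*1/205208 - 436419*1/65242) = -137033/(-19/615624 - 436419/65242) = -137033/(-134335625027/20082270504) = -137033*(-20082270504/134335625027) = 2751933773974632/134335625027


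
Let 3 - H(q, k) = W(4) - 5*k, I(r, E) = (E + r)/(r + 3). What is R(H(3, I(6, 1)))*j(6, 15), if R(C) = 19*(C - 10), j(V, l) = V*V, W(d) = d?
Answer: -4864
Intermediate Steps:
I(r, E) = (E + r)/(3 + r)
H(q, k) = -1 + 5*k (H(q, k) = 3 - (4 - 5*k) = 3 + (-4 + 5*k) = -1 + 5*k)
j(V, l) = V²
R(C) = -190 + 19*C (R(C) = 19*(-10 + C) = -190 + 19*C)
R(H(3, I(6, 1)))*j(6, 15) = (-190 + 19*(-1 + 5*((1 + 6)/(3 + 6))))*6² = (-190 + 19*(-1 + 5*(7/9)))*36 = (-190 + 19*(-1 + 35/9))*36 = (-190 + 19*(26/9))*36 = (-190 + 494/9)*36 = -1216/9*36 = -4864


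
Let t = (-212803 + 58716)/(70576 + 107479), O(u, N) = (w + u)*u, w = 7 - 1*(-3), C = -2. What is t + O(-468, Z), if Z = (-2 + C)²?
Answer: 38164866833/178055 ≈ 2.1434e+5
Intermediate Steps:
w = 10 (w = 7 + 3 = 10)
Z = 16 (Z = (-2 - 2)² = (-4)² = 16)
O(u, N) = u*(10 + u) (O(u, N) = (10 + u)*u = u*(10 + u))
t = -154087/178055 ≈ -0.86539
t + O(-468, Z) = -154087/178055 - 468*(10 - 468) = -154087/178055 - 468*(-458) = -154087/178055 + 214344 = 38164866833/178055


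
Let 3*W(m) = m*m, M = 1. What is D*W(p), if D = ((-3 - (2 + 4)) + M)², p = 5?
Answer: 1600/3 ≈ 533.33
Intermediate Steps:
D = 64 (D = ((-3 - (2 + 4)) + 1)² = ((-3 - 1*6) + 1)² = ((-3 - 6) + 1)² = (-9 + 1)² = (-8)² = 64)
W(m) = m²/3 (W(m) = (m*m)/3 = m²/3)
D*W(p) = 64*((⅓)*5²) = 64*((⅓)*25) = 64*(25/3) = 1600/3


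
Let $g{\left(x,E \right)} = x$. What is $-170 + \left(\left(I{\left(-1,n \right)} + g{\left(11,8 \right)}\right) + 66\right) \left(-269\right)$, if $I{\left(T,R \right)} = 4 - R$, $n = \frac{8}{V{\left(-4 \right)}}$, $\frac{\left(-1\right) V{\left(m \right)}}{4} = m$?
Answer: $- \frac{43649}{2} \approx -21825.0$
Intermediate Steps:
$V{\left(m \right)} = - 4 m$
$n = \frac{1}{2}$ ($n = \frac{8}{\left(-4\right) \left(-4\right)} = \frac{8}{16} = 8 \cdot \frac{1}{16} = \frac{1}{2} \approx 0.5$)
$-170 + \left(\left(I{\left(-1,n \right)} + g{\left(11,8 \right)}\right) + 66\right) \left(-269\right) = -170 + \left(\left(\left(4 - \frac{1}{2}\right) + 11\right) + 66\right) \left(-269\right) = -170 + \left(\left(\frac{7}{2} + 11\right) + 66\right) \left(-269\right) = -170 + \left(\frac{29}{2} + 66\right) \left(-269\right) = -170 + \frac{161}{2} \left(-269\right) = -170 - \frac{43309}{2} = - \frac{43649}{2}$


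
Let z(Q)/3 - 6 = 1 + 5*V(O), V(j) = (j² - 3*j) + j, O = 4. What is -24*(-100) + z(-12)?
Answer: 2541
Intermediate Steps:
V(j) = j² - 2*j
z(Q) = 141 (z(Q) = 18 + 3*(1 + 5*(4*(-2 + 4))) = 18 + 3*(1 + 5*(4*2)) = 18 + 3*(1 + 5*8) = 18 + 3*(1 + 40) = 18 + 3*41 = 18 + 123 = 141)
-24*(-100) + z(-12) = -24*(-100) + 141 = 2400 + 141 = 2541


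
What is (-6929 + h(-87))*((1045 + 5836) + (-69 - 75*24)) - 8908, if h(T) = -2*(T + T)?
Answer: -32992880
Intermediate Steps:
h(T) = -4*T
(-6929 + h(-87))*((1045 + 5836) + (-69 - 75*24)) - 8908 = (-6929 - 4*(-87))*((1045 + 5836) + (-69 - 75*24)) - 8908 = (-6929 + 348)*(6881 + (-69 - 1800)) - 8908 = -6581*(6881 - 1869) - 8908 = -6581*5012 - 8908 = -32983972 - 8908 = -32992880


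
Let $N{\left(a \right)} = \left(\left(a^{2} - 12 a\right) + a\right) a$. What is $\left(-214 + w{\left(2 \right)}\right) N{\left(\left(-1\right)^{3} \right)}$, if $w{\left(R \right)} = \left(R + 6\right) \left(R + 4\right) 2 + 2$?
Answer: $1392$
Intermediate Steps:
$w{\left(R \right)} = 2 + 2 \left(4 + R\right) \left(6 + R\right)$ ($w{\left(R \right)} = \left(6 + R\right) \left(4 + R\right) 2 + 2 = \left(4 + R\right) \left(6 + R\right) 2 + 2 = 2 \left(4 + R\right) \left(6 + R\right) + 2 = 2 + 2 \left(4 + R\right) \left(6 + R\right)$)
$N{\left(a \right)} = a \left(a^{2} - 11 a\right)$ ($N{\left(a \right)} = \left(a^{2} - 11 a\right) a = a \left(a^{2} - 11 a\right)$)
$\left(-214 + w{\left(2 \right)}\right) N{\left(\left(-1\right)^{3} \right)} = \left(-214 + \left(50 + 2 \cdot 2^{2} + 20 \cdot 2\right)\right) \left(\left(-1\right)^{3}\right)^{2} \left(-11 + \left(-1\right)^{3}\right) = \left(-214 + \left(50 + 2 \cdot 4 + 40\right)\right) \left(-1\right)^{2} \left(-11 - 1\right) = \left(-214 + \left(50 + 8 + 40\right)\right) 1 \left(-12\right) = \left(-214 + 98\right) \left(-12\right) = \left(-116\right) \left(-12\right) = 1392$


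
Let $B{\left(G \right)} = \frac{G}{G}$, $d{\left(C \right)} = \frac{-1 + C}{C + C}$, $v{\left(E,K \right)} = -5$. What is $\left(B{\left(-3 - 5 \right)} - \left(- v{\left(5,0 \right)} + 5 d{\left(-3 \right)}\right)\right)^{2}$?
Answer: $\frac{484}{9} \approx 53.778$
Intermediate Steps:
$d{\left(C \right)} = \frac{-1 + C}{2 C}$
$B{\left(G \right)} = 1$
$\left(B{\left(-3 - 5 \right)} - \left(- v{\left(5,0 \right)} + 5 d{\left(-3 \right)}\right)\right)^{2} = \left(1 - \left(5 + 5 \frac{-1 - 3}{2 \left(-3\right)}\right)\right)^{2} = \left(1 - \left(5 + 5 \cdot \frac{1}{2} \left(- \frac{1}{3}\right) \left(-4\right)\right)\right)^{2} = \left(1 - \frac{25}{3}\right)^{2} = \left(- \frac{22}{3}\right)^{2} = \frac{484}{9}$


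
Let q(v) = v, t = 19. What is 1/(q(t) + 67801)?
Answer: 1/67820 ≈ 1.4745e-5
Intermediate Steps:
1/(q(t) + 67801) = 1/(19 + 67801) = 1/67820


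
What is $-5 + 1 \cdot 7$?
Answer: $2$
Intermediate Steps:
$-5 + 1 \cdot 7 = -5 + 7 = 2$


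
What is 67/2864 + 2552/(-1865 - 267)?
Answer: -1791521/1526512 ≈ -1.1736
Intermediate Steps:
67/2864 + 2552/(-1865 - 267) = 67*(1/2864) + 2552/(-2132) = 67/2864 + 2552*(-1/2132) = 67/2864 - 638/533 = -1791521/1526512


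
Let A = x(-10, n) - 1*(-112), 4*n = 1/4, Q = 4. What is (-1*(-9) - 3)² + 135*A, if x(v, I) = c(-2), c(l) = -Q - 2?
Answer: 14346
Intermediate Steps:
c(l) = -6 (c(l) = -1*4 - 2 = -4 - 2 = -6)
n = 1/16 (n = (¼)/4 = (¼)*(¼) = 1/16 ≈ 0.062500)
x(v, I) = -6
A = 106 (A = -6 - 1*(-112) = -6 + 112 = 106)
(-1*(-9) - 3)² + 135*A = (-1*(-9) - 3)² + 135*106 = (9 - 3)² + 14310 = 6² + 14310 = 36 + 14310 = 14346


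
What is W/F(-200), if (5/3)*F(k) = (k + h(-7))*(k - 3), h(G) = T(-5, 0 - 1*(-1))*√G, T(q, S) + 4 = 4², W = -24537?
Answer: -1022375/1040578 - 122685*I*√7/2081156 ≈ -0.98251 - 0.15597*I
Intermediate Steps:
T(q, S) = 12 (T(q, S) = -4 + 4² = -4 + 16 = 12)
h(G) = 12*√G
F(k) = 3*(-3 + k)*(k + 12*I*√7)/5 (F(k) = 3*((k + 12*√(-7))*(k - 3))/5 = 3*((k + 12*(I*√7))*(-3 + k))/5 = 3*((k + 12*I*√7)*(-3 + k))/5 = 3*((-3 + k)*(k + 12*I*√7))/5 = 3*(-3 + k)*(k + 12*I*√7)/5)
W/F(-200) = -24537/(-9/5*(-200) + (⅗)*(-200)² - 108*I*√7/5 + (36/5)*I*(-200)*√7) = -24537/(360 + (⅗)*40000 - 108*I*√7/5 - 1440*I*√7) = -24537/(360 + 24000 - 108*I*√7/5 - 1440*I*√7) = -24537/(24360 - 7308*I*√7/5)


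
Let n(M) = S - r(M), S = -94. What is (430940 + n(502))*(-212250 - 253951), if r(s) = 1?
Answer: -200860369845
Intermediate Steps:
n(M) = -95 (n(M) = -94 - 1*1 = -94 - 1 = -95)
(430940 + n(502))*(-212250 - 253951) = (430940 - 95)*(-212250 - 253951) = 430845*(-466201) = -200860369845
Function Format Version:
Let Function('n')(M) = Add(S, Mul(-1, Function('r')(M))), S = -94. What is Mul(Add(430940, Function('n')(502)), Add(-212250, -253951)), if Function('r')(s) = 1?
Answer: -200860369845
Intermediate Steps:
Function('n')(M) = -95 (Function('n')(M) = Add(-94, Mul(-1, 1)) = Add(-94, -1) = -95)
Mul(Add(430940, Function('n')(502)), Add(-212250, -253951)) = Mul(Add(430940, -95), Add(-212250, -253951)) = Mul(430845, -466201) = -200860369845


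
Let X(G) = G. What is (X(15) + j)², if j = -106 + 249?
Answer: 24964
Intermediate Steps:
j = 143
(X(15) + j)² = (15 + 143)² = 158² = 24964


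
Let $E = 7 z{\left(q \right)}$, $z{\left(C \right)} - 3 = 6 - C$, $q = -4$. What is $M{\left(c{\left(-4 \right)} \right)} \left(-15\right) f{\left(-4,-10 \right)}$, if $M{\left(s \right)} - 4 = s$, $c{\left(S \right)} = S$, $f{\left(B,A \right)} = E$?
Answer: $0$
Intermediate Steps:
$z{\left(C \right)} = 9 - C$ ($z{\left(C \right)} = 3 - \left(-6 + C\right) = 9 - C$)
$E = 91$ ($E = 7 \left(9 - -4\right) = 7 \left(9 + 4\right) = 7 \cdot 13 = 91$)
$f{\left(B,A \right)} = 91$
$M{\left(s \right)} = 4 + s$
$M{\left(c{\left(-4 \right)} \right)} \left(-15\right) f{\left(-4,-10 \right)} = \left(4 - 4\right) \left(-15\right) 91 = 0 \left(-15\right) 91 = 0 \cdot 91 = 0$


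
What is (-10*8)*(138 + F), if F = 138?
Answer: -22080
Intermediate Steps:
(-10*8)*(138 + F) = (-10*8)*(138 + 138) = -80*276 = -22080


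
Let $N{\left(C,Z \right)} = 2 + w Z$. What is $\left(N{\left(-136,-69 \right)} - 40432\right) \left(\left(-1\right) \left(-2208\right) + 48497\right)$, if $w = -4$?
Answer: $-2036008570$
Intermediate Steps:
$N{\left(C,Z \right)} = 2 - 4 Z$
$\left(N{\left(-136,-69 \right)} - 40432\right) \left(\left(-1\right) \left(-2208\right) + 48497\right) = \left(\left(2 - -276\right) - 40432\right) \left(\left(-1\right) \left(-2208\right) + 48497\right) = \left(\left(2 + 276\right) - 40432\right) \left(2208 + 48497\right) = \left(278 - 40432\right) 50705 = \left(-40154\right) 50705 = -2036008570$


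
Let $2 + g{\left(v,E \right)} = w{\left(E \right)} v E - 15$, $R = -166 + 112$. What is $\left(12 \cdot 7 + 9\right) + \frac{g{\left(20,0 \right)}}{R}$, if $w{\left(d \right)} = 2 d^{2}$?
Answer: $\frac{5039}{54} \approx 93.315$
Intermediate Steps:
$R = -54$
$g{\left(v,E \right)} = -17 + 2 v E^{3}$ ($g{\left(v,E \right)} = -2 + \left(2 E^{2} v E - 15\right) = -2 + \left(2 v E^{2} E - 15\right) = -2 + \left(2 v E^{3} - 15\right) = -2 + \left(-15 + 2 v E^{3}\right) = -17 + 2 v E^{3}$)
$\left(12 \cdot 7 + 9\right) + \frac{g{\left(20,0 \right)}}{R} = \left(12 \cdot 7 + 9\right) + \frac{-17 + 2 \cdot 20 \cdot 0^{3}}{-54} = \left(84 + 9\right) + \left(-17 + 2 \cdot 20 \cdot 0\right) \left(- \frac{1}{54}\right) = 93 + \left(-17 + 0\right) \left(- \frac{1}{54}\right) = 93 - - \frac{17}{54} = 93 + \frac{17}{54} = \frac{5039}{54}$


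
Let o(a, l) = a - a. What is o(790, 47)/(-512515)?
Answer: 0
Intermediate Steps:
o(a, l) = 0
o(790, 47)/(-512515) = 0/(-512515) = 0*(-1/512515) = 0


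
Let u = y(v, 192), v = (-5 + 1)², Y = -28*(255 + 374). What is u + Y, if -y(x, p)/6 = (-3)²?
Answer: -17666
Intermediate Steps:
Y = -17612 (Y = -28*629 = -17612)
v = 16 (v = (-4)² = 16)
y(x, p) = -54 (y(x, p) = -6*(-3)² = -6*9 = -54)
u = -54
u + Y = -54 - 17612 = -17666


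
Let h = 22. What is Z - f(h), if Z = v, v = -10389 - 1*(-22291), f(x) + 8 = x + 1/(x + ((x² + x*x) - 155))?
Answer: 9926479/835 ≈ 11888.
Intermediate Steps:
f(x) = -8 + x + 1/(-155 + x + 2*x²) (f(x) = -8 + (x + 1/(x + ((x² + x*x) - 155))) = -8 + (x + 1/(x + ((x² + x²) - 155))) = -8 + (x + 1/(x + (2*x² - 155))) = -8 + (x + 1/(x + (-155 + 2*x²))) = -8 + (x + 1/(-155 + x + 2*x²)) = -8 + x + 1/(-155 + x + 2*x²))
v = 11902 (v = -10389 + 22291 = 11902)
Z = 11902
Z - f(h) = 11902 - (1241 - 163*22 - 15*22² + 2*22³)/(-155 + 22 + 2*22²) = 11902 - (1241 - 3586 - 15*484 + 2*10648)/(-155 + 22 + 2*484) = 11902 - (1241 - 3586 - 7260 + 21296)/(-155 + 22 + 968) = 11902 - 11691/835 = 9926479/835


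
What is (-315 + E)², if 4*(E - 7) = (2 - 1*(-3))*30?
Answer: 292681/4 ≈ 73170.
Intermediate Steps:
E = 89/2 (E = 7 + ((2 - 1*(-3))*30)/4 = 7 + ((2 + 3)*30)/4 = 7 + (5*30)/4 = 7 + (¼)*150 = 7 + 75/2 = 89/2 ≈ 44.500)
(-315 + E)² = (-315 + 89/2)² = (-541/2)² = 292681/4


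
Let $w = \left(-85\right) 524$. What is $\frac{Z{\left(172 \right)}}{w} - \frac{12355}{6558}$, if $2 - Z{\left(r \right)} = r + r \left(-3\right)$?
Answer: $- \frac{69070096}{36511665} \approx -1.8917$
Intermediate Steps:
$Z{\left(r \right)} = 2 + 2 r$ ($Z{\left(r \right)} = 2 - \left(r + r \left(-3\right)\right) = 2 - \left(r - 3 r\right) = 2 - - 2 r = 2 + 2 r$)
$w = -44540$
$\frac{Z{\left(172 \right)}}{w} - \frac{12355}{6558} = \frac{2 + 2 \cdot 172}{-44540} - \frac{12355}{6558} = \left(2 + 344\right) \left(- \frac{1}{44540}\right) - \frac{12355}{6558} = 346 \left(- \frac{1}{44540}\right) - \frac{12355}{6558} = - \frac{173}{22270} - \frac{12355}{6558} = - \frac{69070096}{36511665}$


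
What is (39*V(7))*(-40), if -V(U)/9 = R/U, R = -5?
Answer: -70200/7 ≈ -10029.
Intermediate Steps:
V(U) = 45/U (V(U) = -(-45)/U = 45/U)
(39*V(7))*(-40) = (39*(45/7))*(-40) = (1755/7)*(-40) = -70200/7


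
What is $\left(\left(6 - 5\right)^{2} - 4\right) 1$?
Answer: $-3$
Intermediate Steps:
$\left(\left(6 - 5\right)^{2} - 4\right) 1 = \left(1^{2} - 4\right) 1 = \left(1 - 4\right) 1 = \left(-3\right) 1 = -3$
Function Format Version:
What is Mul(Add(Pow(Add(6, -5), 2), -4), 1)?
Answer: -3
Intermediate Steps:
Mul(Add(Pow(Add(6, -5), 2), -4), 1) = Mul(Add(Pow(1, 2), -4), 1) = Mul(Add(1, -4), 1) = Mul(-3, 1) = -3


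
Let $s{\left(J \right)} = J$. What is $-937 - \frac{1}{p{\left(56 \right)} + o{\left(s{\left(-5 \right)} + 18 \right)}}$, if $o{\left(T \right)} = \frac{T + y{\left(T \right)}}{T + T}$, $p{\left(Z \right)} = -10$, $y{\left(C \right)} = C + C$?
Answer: $- \frac{15927}{17} \approx -936.88$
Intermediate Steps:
$y{\left(C \right)} = 2 C$
$o{\left(T \right)} = \frac{3}{2}$ ($o{\left(T \right)} = \frac{T + 2 T}{T + T} = \frac{3 T}{2 T} = 3 T \frac{1}{2 T} = \frac{3}{2}$)
$-937 - \frac{1}{p{\left(56 \right)} + o{\left(s{\left(-5 \right)} + 18 \right)}} = -937 - \frac{1}{-10 + \frac{3}{2}} = -937 - \frac{1}{- \frac{17}{2}} = -937 - - \frac{2}{17} = -937 + \frac{2}{17} = - \frac{15927}{17}$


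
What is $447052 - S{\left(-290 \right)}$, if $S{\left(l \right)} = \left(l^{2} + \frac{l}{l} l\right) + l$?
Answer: $363532$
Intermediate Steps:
$S{\left(l \right)} = l^{2} + 2 l$ ($S{\left(l \right)} = \left(l^{2} + 1 l\right) + l = \left(l^{2} + l\right) + l = \left(l + l^{2}\right) + l = l^{2} + 2 l$)
$447052 - S{\left(-290 \right)} = 447052 - - 290 \left(2 - 290\right) = 447052 - \left(-290\right) \left(-288\right) = 447052 - 83520 = 363532$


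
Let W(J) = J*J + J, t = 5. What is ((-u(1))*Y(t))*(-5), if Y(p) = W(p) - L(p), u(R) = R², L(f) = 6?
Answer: 120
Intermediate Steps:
W(J) = J + J² (W(J) = J² + J = J + J²)
Y(p) = -6 + p*(1 + p) (Y(p) = p*(1 + p) - 1*6 = p*(1 + p) - 6 = -6 + p*(1 + p))
((-u(1))*Y(t))*(-5) = ((-1*1²)*(-6 + 5*(1 + 5)))*(-5) = ((-1*1)*(-6 + 5*6))*(-5) = -(-6 + 30)*(-5) = -1*24*(-5) = -24*(-5) = 120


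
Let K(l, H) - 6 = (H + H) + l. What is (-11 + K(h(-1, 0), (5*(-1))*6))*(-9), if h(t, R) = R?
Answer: 585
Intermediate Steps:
K(l, H) = 6 + l + 2*H (K(l, H) = 6 + ((H + H) + l) = 6 + (2*H + l) = 6 + (l + 2*H) = 6 + l + 2*H)
(-11 + K(h(-1, 0), (5*(-1))*6))*(-9) = (-11 + (6 + 0 + 2*((5*(-1))*6)))*(-9) = (-11 + (6 + 0 + 2*(-5*6)))*(-9) = (-11 + (6 + 0 + 2*(-30)))*(-9) = (-11 + (6 + 0 - 60))*(-9) = (-11 - 54)*(-9) = -65*(-9) = 585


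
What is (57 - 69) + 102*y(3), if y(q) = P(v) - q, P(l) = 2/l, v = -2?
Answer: -420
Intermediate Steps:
y(q) = -1 - q (y(q) = 2/(-2) - q = 2*(-½) - q = -1 - q)
(57 - 69) + 102*y(3) = (57 - 69) + 102*(-1 - 1*3) = -12 + 102*(-1 - 3) = -12 + 102*(-4) = -12 - 408 = -420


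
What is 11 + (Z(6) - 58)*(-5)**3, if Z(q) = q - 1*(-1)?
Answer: 6386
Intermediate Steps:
Z(q) = 1 + q (Z(q) = q + 1 = 1 + q)
11 + (Z(6) - 58)*(-5)**3 = 11 + ((1 + 6) - 58)*(-5)**3 = 11 + (7 - 58)*(-125) = 11 - 51*(-125) = 11 + 6375 = 6386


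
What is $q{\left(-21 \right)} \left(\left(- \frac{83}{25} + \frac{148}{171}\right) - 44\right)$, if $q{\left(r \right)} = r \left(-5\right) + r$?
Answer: $- \frac{5560604}{1425} \approx -3902.2$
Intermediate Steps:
$q{\left(r \right)} = - 4 r$ ($q{\left(r \right)} = - 5 r + r = - 4 r$)
$q{\left(-21 \right)} \left(\left(- \frac{83}{25} + \frac{148}{171}\right) - 44\right) = \left(-4\right) \left(-21\right) \left(\left(- \frac{83}{25} + \frac{148}{171}\right) - 44\right) = 84 \left(\left(\left(-83\right) \frac{1}{25} + 148 \cdot \frac{1}{171}\right) - 44\right) = 84 \left(\left(- \frac{83}{25} + \frac{148}{171}\right) - 44\right) = 84 \left(- \frac{10493}{4275} - 44\right) = 84 \left(- \frac{198593}{4275}\right) = - \frac{5560604}{1425}$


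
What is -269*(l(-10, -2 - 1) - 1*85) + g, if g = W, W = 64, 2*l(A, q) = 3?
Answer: 45051/2 ≈ 22526.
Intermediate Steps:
l(A, q) = 3/2 (l(A, q) = (1/2)*3 = 3/2)
g = 64
-269*(l(-10, -2 - 1) - 1*85) + g = -269*(3/2 - 1*85) + 64 = -269*(3/2 - 85) + 64 = -269*(-167/2) + 64 = 44923/2 + 64 = 45051/2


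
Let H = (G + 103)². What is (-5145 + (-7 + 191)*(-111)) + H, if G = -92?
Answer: -25448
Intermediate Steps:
H = 121 (H = (-92 + 103)² = 11² = 121)
(-5145 + (-7 + 191)*(-111)) + H = (-5145 + (-7 + 191)*(-111)) + 121 = (-5145 + 184*(-111)) + 121 = (-5145 - 20424) + 121 = -25569 + 121 = -25448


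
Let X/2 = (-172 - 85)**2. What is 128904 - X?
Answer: -3194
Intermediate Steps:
X = 132098 (X = 2*(-172 - 85)**2 = 2*(-257)**2 = 2*66049 = 132098)
128904 - X = 128904 - 1*132098 = 128904 - 132098 = -3194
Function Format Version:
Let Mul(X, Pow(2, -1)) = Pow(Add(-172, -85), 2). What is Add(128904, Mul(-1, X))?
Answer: -3194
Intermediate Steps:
X = 132098 (X = Mul(2, Pow(Add(-172, -85), 2)) = Mul(2, Pow(-257, 2)) = Mul(2, 66049) = 132098)
Add(128904, Mul(-1, X)) = Add(128904, Mul(-1, 132098)) = Add(128904, -132098) = -3194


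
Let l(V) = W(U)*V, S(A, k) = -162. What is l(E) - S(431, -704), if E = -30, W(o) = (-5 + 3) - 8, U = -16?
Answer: 462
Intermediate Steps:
W(o) = -10 (W(o) = -2 - 8 = -10)
l(V) = -10*V
l(E) - S(431, -704) = -10*(-30) - 1*(-162) = 300 + 162 = 462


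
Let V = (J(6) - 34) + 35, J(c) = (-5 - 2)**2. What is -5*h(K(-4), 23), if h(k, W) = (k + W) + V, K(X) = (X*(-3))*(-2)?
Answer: -245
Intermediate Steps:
J(c) = 49 (J(c) = (-7)**2 = 49)
K(X) = 6*X (K(X) = -3*X*(-2) = 6*X)
V = 50 (V = (49 - 34) + 35 = 15 + 35 = 50)
h(k, W) = 50 + W + k (h(k, W) = (k + W) + 50 = (W + k) + 50 = 50 + W + k)
-5*h(K(-4), 23) = -5*(50 + 23 + 6*(-4)) = -5*(50 + 23 - 24) = -5*49 = -245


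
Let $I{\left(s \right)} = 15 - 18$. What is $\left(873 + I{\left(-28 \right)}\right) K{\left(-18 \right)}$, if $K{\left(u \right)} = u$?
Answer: $-15660$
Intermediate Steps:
$I{\left(s \right)} = -3$ ($I{\left(s \right)} = 15 - 18 = -3$)
$\left(873 + I{\left(-28 \right)}\right) K{\left(-18 \right)} = \left(873 - 3\right) \left(-18\right) = 870 \left(-18\right) = -15660$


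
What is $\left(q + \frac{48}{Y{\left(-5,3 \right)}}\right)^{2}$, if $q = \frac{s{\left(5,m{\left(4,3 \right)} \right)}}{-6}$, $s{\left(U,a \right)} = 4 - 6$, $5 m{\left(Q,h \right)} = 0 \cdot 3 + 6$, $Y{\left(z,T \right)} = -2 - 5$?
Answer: $\frac{18769}{441} \approx 42.56$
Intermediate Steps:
$Y{\left(z,T \right)} = -7$ ($Y{\left(z,T \right)} = -2 - 5 = -7$)
$m{\left(Q,h \right)} = \frac{6}{5}$ ($m{\left(Q,h \right)} = \frac{0 \cdot 3 + 6}{5} = \frac{0 + 6}{5} = \frac{1}{5} \cdot 6 = \frac{6}{5}$)
$s{\left(U,a \right)} = -2$ ($s{\left(U,a \right)} = 4 - 6 = -2$)
$q = \frac{1}{3}$ ($q = - \frac{2}{-6} = \left(-2\right) \left(- \frac{1}{6}\right) = \frac{1}{3} \approx 0.33333$)
$\left(q + \frac{48}{Y{\left(-5,3 \right)}}\right)^{2} = \left(\frac{1}{3} + \frac{48}{-7}\right)^{2} = \left(\frac{1}{3} + 48 \left(- \frac{1}{7}\right)\right)^{2} = \left(\frac{1}{3} - \frac{48}{7}\right)^{2} = \left(- \frac{137}{21}\right)^{2} = \frac{18769}{441}$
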